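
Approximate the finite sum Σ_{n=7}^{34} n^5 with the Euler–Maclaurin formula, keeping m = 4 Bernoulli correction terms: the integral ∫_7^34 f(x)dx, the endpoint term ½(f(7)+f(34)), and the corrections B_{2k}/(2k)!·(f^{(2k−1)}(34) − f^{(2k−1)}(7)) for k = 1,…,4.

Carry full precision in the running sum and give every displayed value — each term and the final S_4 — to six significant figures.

Integral: ∫_7^34 x^5 dx = 2.57448e+08.
Endpoint term: (f(7) + f(34))/2 = (16807.0 + 4.54354e+07)/2 = 2.27261e+07.
Integral + boundary = 2.80174e+08.
k=1: B_{2}/(2)! × [f^{(1)}(34) − f^{(1)}(7)] = 1/12 × (6.68168e+06 − 12005.0) = 555806.
After k=1: 2.80730e+08.
k=2: B_{4}/(4)! × [f^{(3)}(34) − f^{(3)}(7)] = −1/720 × (69360.0 − 2940.00) = -92.2500.
After k=2: 2.80730e+08.
k=3: B_{6}/(6)! × [f^{(5)}(34) − f^{(5)}(7)] = 1/30240 × (120.000 − 120.000) = 0.00000.
After k=3: 2.80730e+08.
k=4: B_{8}/(8)! × [f^{(7)}(34) − f^{(7)}(7)] = −1/1209600 × (0.00000 − 0.00000) = 0.00000.

S_4 ≈ 2.80730e+08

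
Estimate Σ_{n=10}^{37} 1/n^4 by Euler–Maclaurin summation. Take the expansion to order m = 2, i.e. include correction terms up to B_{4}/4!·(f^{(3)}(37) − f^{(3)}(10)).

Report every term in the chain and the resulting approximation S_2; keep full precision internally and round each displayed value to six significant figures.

S_2 ≈ 0.000380331

The integral term ∫_10^37 1/x^4 dx = 0.000326753.
Boundary: ½(f(10) + f(37)) = ½(0.000100000 + 5.33572e-07) = 5.02668e-05.
Running total after boundary: 0.000377019.
Correction k=1: B_{2}/2! · (f^{(1)}(37) − f^{(1)}(10)) = 1/12 · (-5.76835e-08 − (-4.00000e-05)) = 3.32853e-06.
Running total after k=1: 0.000380348.
Correction k=2: B_{4}/4! · (f^{(3)}(37) − f^{(3)}(10)) = −1/720 · (-1.26406e-09 − (-1.20000e-05)) = -1.66649e-08.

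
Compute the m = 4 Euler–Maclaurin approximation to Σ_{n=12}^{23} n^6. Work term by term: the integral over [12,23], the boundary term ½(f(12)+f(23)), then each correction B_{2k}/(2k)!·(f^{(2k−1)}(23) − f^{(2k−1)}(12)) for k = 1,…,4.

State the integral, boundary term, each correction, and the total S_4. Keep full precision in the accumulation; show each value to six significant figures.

S_4 ≈ 5.59888e+08

The integral term ∫_12^23 x^6 dx = 4.81285e+08.
½[f(12) + f(23)] = ½[2.98598e+06 + 1.48036e+08] = 7.55109e+07.
Running total after boundary: 5.56796e+08.
k=1: B_{2}/(2)! × [f^{(1)}(23) − f^{(1)}(12)] = 1/12 × (3.86181e+07 − 1.49299e+06) = 3.09376e+06.
After k=1: 5.59889e+08.
k=2: B_{4}/(4)! × [f^{(3)}(23) − f^{(3)}(12)] = −1/720 × (1.46004e+06 − 207360) = -1739.83.
After k=2: 5.59888e+08.
k=3: B_{6}/(6)! × [f^{(5)}(23) − f^{(5)}(12)] = 1/30240 × (16560.0 − 8640.00) = 0.261905.
After k=3: 5.59888e+08.
k=4: B_{8}/(8)! × [f^{(7)}(23) − f^{(7)}(12)] = −1/1209600 × (0.00000 − 0.00000) = 0.00000.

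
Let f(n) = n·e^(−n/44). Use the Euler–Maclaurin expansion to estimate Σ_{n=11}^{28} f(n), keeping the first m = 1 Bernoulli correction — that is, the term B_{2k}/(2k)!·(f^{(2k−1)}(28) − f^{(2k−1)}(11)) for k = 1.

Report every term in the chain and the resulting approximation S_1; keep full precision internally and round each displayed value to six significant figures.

The integral term ∫_11^28 x·e^(−x/44) dx = 208.150.
½[f(11) + f(28)] = ½[8.56681 + 14.8180] = 11.6924.
Integral + boundary = 219.842.
Correction k=1: B_{2}/2! · (f^{(1)}(28) − f^{(1)}(11)) = 1/12 · (0.192441 − 0.584101) = -0.0326383.

S_1 ≈ 219.810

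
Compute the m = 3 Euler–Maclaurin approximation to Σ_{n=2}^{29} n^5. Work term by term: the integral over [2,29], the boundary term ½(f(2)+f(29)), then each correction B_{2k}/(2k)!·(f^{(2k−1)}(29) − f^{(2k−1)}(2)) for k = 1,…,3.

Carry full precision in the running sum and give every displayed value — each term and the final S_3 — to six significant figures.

S_3 ≈ 1.09687e+08

∫_2^29 x^5 dx evaluates to 9.91372e+07.
Boundary: ½(f(2) + f(29)) = ½(32.0000 + 2.05111e+07) = 1.02556e+07.
Integral + boundary = 1.09393e+08.
k=1: B_{2}/(2)! × [f^{(1)}(29) − f^{(1)}(2)] = 1/12 × (3.53640e+06 − 80.0000) = 294694.
After k=1: 1.09687e+08.
k=2: B_{4}/(4)! × [f^{(3)}(29) − f^{(3)}(2)] = −1/720 × (50460.0 − 240.000) = -69.7500.
After k=2: 1.09687e+08.
k=3: B_{6}/(6)! × [f^{(5)}(29) − f^{(5)}(2)] = 1/30240 × (120.000 − 120.000) = 0.00000.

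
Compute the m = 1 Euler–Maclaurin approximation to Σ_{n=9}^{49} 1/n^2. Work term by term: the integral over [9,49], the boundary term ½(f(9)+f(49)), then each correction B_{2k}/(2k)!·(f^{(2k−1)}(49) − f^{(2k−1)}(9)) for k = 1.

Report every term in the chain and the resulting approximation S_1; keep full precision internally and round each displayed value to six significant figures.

Integral: ∫_9^49 1/x^2 dx = 0.0907029.
½[f(9) + f(49)] = ½[0.0123457 + 0.000416493] = 0.00638109.
Running total after boundary: 0.0970840.
k=1: B_{2}/(2)! × [f^{(1)}(49) − f^{(1)}(9)] = 1/12 × (-1.69997e-05 − (-0.00274348)) = 0.000227207.

S_1 ≈ 0.0973112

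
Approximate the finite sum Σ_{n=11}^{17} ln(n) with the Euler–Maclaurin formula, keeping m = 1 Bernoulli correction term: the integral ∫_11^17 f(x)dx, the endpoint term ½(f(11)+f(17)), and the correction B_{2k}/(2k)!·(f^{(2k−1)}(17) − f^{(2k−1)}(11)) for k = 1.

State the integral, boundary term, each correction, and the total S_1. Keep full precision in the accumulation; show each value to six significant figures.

S_1 ≈ 18.4007

The integral term ∫_11^17 ln(x) dx = 15.7878.
Endpoint term: (f(11) + f(17))/2 = (2.39790 + 2.83321)/2 = 2.61555.
So far: 18.4033.
Order-1 term: 1/12 · (0.0588235 − 0.0909091) = -0.00267380.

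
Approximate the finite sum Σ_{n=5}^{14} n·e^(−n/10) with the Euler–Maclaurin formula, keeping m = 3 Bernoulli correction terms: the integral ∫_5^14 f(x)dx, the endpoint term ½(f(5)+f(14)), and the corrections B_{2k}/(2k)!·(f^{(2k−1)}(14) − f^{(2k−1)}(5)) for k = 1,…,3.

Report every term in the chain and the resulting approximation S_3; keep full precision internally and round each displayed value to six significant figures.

Integral: ∫_5^14 x·e^(−x/10) dx = 31.7963.
½[f(5) + f(14)] = ½[3.03265 + 3.45236] = 3.24251.
Integral + boundary = 35.0388.
k=1: B_{2}/(2)! × [f^{(1)}(14) − f^{(1)}(5)] = 1/12 × (-0.0986388 − 0.303265) = -0.0334920.
Running total after k=1: 35.0053.
k=2: B_{4}/(4)! × [f^{(3)}(14) − f^{(3)}(5)] = −1/720 × (0.00394555 − 0.0151633) = 1.55802e-05.
Running total after k=2: 35.0054.
k=3: B_{6}/(6)! × [f^{(5)}(14) − f^{(5)}(5)] = 1/30240 × (8.87749e-05 − 0.000272939) = -6.09008e-09.

S_3 ≈ 35.0054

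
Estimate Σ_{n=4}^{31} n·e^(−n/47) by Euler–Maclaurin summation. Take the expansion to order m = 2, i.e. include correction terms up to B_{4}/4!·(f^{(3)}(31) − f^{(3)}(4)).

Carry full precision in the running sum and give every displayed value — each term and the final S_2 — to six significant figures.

S_2 ≈ 315.652

The integral term ∫_4^31 x·e^(−x/47) dx = 305.856.
Boundary: ½(f(4) + f(31)) = ½(3.67366 + 16.0292) = 9.85143.
Running total after boundary: 315.708.
Order-1 term: 1/12 · (0.176024 − 0.840252) = -0.0553523.
Running total after k=1: 315.652.
Order-2 term: −1/720 · (0.000547835 − 0.00121190) = 9.22309e-07.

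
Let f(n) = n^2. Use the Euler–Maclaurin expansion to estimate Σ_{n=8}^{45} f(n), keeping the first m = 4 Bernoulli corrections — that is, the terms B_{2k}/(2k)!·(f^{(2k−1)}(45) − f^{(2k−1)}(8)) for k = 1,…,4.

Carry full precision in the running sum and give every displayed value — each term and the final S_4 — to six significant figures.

S_4 ≈ 31255.0

∫_8^45 x^2 dx evaluates to 30204.3.
Boundary: ½(f(8) + f(45)) = ½(64.0000 + 2025.00) = 1044.50.
Integral + boundary = 31248.8.
Order-1 term: 1/12 · (90.0000 − 16.0000) = 6.16667.
Partial sum through k=1: 31255.0.
Order-2 term: −1/720 · (0.00000 − 0.00000) = 0.00000.
Partial sum through k=2: 31255.0.
Order-3 term: 1/30240 · (0.00000 − 0.00000) = 0.00000.
Partial sum through k=3: 31255.0.
Order-4 term: −1/1209600 · (0.00000 − 0.00000) = 0.00000.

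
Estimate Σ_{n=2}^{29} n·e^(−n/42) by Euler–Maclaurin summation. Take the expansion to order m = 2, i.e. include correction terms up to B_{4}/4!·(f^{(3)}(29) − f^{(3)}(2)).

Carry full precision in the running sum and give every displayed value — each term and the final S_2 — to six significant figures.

S_2 ≈ 275.235

The integral term ∫_2^29 x·e^(−x/42) dx = 267.075.
Boundary: ½(f(2) + f(29)) = ½(1.90699 + 14.5388) = 8.22289.
Running total after boundary: 275.297.
Correction k=1: B_{2}/2! · (f^{(1)}(29) − f^{(1)}(2)) = 1/12 · (0.155176 − 0.908092) = -0.0627430.
After k=1: 275.235.
Correction k=2: B_{4}/4! · (f^{(3)}(29) − f^{(3)}(2)) = −1/720 · (0.000656378 − 0.00159585) = 1.30483e-06.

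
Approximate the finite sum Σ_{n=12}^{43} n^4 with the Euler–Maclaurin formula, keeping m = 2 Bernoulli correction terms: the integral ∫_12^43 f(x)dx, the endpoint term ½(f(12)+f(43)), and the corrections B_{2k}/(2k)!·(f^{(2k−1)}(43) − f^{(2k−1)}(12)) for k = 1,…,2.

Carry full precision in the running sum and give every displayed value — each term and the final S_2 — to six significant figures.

The integral term ∫_12^43 x^4 dx = 2.93519e+07.
½[f(12) + f(43)] = ½[20736.0 + 3.41880e+06] = 1.71977e+06.
Running total after boundary: 3.10717e+07.
k=1: B_{2}/(2)! × [f^{(1)}(43) − f^{(1)}(12)] = 1/12 × (318028 − 6912.00) = 25926.3.
After k=1: 3.10976e+07.
k=2: B_{4}/(4)! × [f^{(3)}(43) − f^{(3)}(12)] = −1/720 × (1032.00 − 288.000) = -1.03333.

S_2 ≈ 3.10976e+07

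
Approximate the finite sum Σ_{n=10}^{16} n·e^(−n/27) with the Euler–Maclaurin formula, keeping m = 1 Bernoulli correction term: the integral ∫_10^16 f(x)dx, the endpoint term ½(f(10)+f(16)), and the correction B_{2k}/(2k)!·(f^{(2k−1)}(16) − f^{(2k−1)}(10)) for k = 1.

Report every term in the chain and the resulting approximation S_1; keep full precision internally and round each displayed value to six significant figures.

S_1 ≈ 55.7385

Integral: ∫_10^16 x·e^(−x/27) dx = 47.8805.
Endpoint term: (f(10) + f(16))/2 = (6.90479 + 8.84627)/2 = 7.87553.
Running total after boundary: 55.7560.
Correction k=1: B_{2}/2! · (f^{(1)}(16) − f^{(1)}(10)) = 1/12 · (0.225252 − 0.434746) = -0.0174578.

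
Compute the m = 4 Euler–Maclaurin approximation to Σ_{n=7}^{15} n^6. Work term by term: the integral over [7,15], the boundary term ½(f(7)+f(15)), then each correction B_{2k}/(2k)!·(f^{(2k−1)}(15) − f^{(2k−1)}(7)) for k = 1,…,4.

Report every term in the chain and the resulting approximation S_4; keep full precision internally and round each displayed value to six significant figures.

Integral: ∫_7^15 x^6 dx = 2.42908e+07.
½[f(7) + f(15)] = ½[117649 + 1.13906e+07] = 5.75414e+06.
So far: 3.00450e+07.
k=1: B_{2}/(2)! × [f^{(1)}(15) − f^{(1)}(7)] = 1/12 × (4.55625e+06 − 100842) = 371284.
Partial sum through k=1: 3.04163e+07.
k=2: B_{4}/(4)! × [f^{(3)}(15) − f^{(3)}(7)] = −1/720 × (405000 − 41160.0) = -505.333.
Partial sum through k=2: 3.04157e+07.
k=3: B_{6}/(6)! × [f^{(5)}(15) − f^{(5)}(7)] = 1/30240 × (10800.0 − 5040.00) = 0.190476.
Partial sum through k=3: 3.04157e+07.
k=4: B_{8}/(8)! × [f^{(7)}(15) − f^{(7)}(7)] = −1/1209600 × (0.00000 − 0.00000) = 0.00000.

S_4 ≈ 3.04157e+07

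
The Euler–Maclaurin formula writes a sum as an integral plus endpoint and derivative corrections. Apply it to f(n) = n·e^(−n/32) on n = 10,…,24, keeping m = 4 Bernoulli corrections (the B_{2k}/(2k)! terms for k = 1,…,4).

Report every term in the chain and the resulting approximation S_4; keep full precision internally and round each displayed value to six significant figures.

The integral term ∫_10^24 x·e^(−x/32) dx = 136.811.
Endpoint term: (f(10) + f(24))/2 = (7.31616 + 11.3368)/2 = 9.32648.
Integral + boundary = 146.137.
Correction k=1: B_{2}/2! · (f^{(1)}(24) − f^{(1)}(10)) = 1/12 · (0.118092 − 0.502986) = -0.0320745.
Partial sum through k=1: 146.105.
Correction k=2: B_{4}/4! · (f^{(3)}(24) − f^{(3)}(10)) = −1/720 · (0.00103791 − 0.00192013) = 1.22530e-06.
Partial sum through k=2: 146.105.
Correction k=3: B_{6}/6! · (f^{(5)}(24) − f^{(5)}(10)) = 1/30240 · (1.91456e-06 − 3.27058e-06) = -4.48419e-11.
Partial sum through k=3: 146.105.
Correction k=4: B_{8}/8! · (f^{(7)}(24) − f^{(7)}(10)) = −1/1209600 · (2.74954e-09 − 4.55666e-09) = 1.49399e-15.

S_4 ≈ 146.105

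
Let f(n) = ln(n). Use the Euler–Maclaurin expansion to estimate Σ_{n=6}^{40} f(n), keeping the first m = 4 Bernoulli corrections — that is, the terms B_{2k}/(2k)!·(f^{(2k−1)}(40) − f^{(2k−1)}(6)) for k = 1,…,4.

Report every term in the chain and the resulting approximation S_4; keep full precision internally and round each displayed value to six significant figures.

S_4 ≈ 105.533

The integral term ∫_6^40 ln(x) dx = 102.805.
Boundary: ½(f(6) + f(40)) = ½(1.79176 + 3.68888) = 2.74032.
So far: 105.545.
k=1: B_{2}/(2)! × [f^{(1)}(40) − f^{(1)}(6)] = 1/12 × (0.0250000 − 0.166667) = -0.0118056.
Partial sum through k=1: 105.533.
k=2: B_{4}/(4)! × [f^{(3)}(40) − f^{(3)}(6)] = −1/720 × (3.12500e-05 − 0.00925926) = 1.28167e-05.
Partial sum through k=2: 105.533.
k=3: B_{6}/(6)! × [f^{(5)}(40) − f^{(5)}(6)] = 1/30240 × (2.34375e-07 − 0.00308642) = -1.02056e-07.
Partial sum through k=3: 105.533.
k=4: B_{8}/(8)! × [f^{(7)}(40) − f^{(7)}(6)] = −1/1209600 × (4.39453e-09 − 0.00257202) = 2.12633e-09.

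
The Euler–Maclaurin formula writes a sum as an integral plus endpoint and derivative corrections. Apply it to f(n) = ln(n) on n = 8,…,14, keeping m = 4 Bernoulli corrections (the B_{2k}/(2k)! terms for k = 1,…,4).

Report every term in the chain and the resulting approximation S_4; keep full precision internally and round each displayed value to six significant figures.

S_4 ≈ 16.6661

Integral: ∫_8^14 ln(x) dx = 14.3113.
½[f(8) + f(14)] = ½[2.07944 + 2.63906] = 2.35925.
So far: 16.6705.
Correction k=1: B_{2}/2! · (f^{(1)}(14) − f^{(1)}(8)) = 1/12 · (0.0714286 − 0.125000) = -0.00446429.
After k=1: 16.6661.
Correction k=2: B_{4}/4! · (f^{(3)}(14) − f^{(3)}(8)) = −1/720 · (0.000728863 − 0.00390625) = 4.41304e-06.
After k=2: 16.6661.
Correction k=3: B_{6}/6! · (f^{(5)}(14) − f^{(5)}(8)) = 1/30240 · (4.46243e-05 − 0.000732422) = -2.27446e-08.
After k=3: 16.6661.
Correction k=4: B_{8}/8! · (f^{(7)}(14) − f^{(7)}(8)) = −1/1209600 · (6.83024e-06 − 0.000343323) = 2.78185e-10.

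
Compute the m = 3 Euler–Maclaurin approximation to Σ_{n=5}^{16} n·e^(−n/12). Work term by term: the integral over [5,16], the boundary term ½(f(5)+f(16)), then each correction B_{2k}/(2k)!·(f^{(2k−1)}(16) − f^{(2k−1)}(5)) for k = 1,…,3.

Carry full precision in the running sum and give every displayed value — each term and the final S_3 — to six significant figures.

The integral term ∫_5^16 x·e^(−x/12) dx = 45.9165.
Boundary: ½(f(5) + f(16)) = ½(3.29620 + 4.21755) = 3.75688.
So far: 49.6733.
k=1: B_{2}/(2)! × [f^{(1)}(16) − f^{(1)}(5)] = 1/12 × (-0.0878657 − 0.384557) = -0.0393686.
Running total after k=1: 49.6340.
k=2: B_{4}/(4)! × [f^{(3)}(16) − f^{(3)}(5)] = −1/720 × (0.00305089 − 0.0118267) = 1.21886e-05.
Running total after k=2: 49.6340.
k=3: B_{6}/(6)! × [f^{(5)}(16) − f^{(5)}(5)] = 1/30240 × (4.66109e-05 − 0.000145714) = -3.27721e-09.

S_3 ≈ 49.6340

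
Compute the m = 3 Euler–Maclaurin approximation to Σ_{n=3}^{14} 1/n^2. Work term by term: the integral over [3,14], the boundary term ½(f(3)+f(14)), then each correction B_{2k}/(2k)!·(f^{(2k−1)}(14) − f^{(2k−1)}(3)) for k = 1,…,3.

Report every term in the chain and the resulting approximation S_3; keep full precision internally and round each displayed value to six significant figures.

The integral term ∫_3^14 1/x^2 dx = 0.261905.
Boundary: ½(f(3) + f(14)) = ½(0.111111 + 0.00510204) = 0.0581066.
Integral + boundary = 0.320011.
k=1: B_{2}/(2)! × [f^{(1)}(14) − f^{(1)}(3)] = 1/12 × (-0.000728863 − (-0.0740741)) = 0.00611210.
Partial sum through k=1: 0.326123.
k=2: B_{4}/(4)! × [f^{(3)}(14) − f^{(3)}(3)] = −1/720 × (-4.46243e-05 − (-0.0987654)) = -0.000137112.
Partial sum through k=2: 0.325986.
k=3: B_{6}/(6)! × [f^{(5)}(14) − f^{(5)}(3)] = 1/30240 × (-6.83024e-06 − (-0.329218)) = 1.08866e-05.

S_3 ≈ 0.325997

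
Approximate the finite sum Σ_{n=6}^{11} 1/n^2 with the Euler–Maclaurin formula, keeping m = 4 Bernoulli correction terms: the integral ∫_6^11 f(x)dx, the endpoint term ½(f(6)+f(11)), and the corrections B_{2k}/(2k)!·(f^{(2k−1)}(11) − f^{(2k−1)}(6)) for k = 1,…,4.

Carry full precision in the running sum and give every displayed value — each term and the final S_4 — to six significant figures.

Integral: ∫_6^11 1/x^2 dx = 0.0757576.
½[f(6) + f(11)] = ½[0.0277778 + 0.00826446] = 0.0180211.
Running total after boundary: 0.0937787.
Order-1 term: 1/12 · (-0.00150263 − (-0.00925926)) = 0.000646386.
Partial sum through k=1: 0.0944251.
Order-2 term: −1/720 · (-0.000149021 − (-0.00308642)) = -4.07972e-06.
Partial sum through k=2: 0.0944210.
Order-3 term: 1/30240 · (-3.69474e-05 − (-0.00257202)) = 8.38316e-08.
Partial sum through k=3: 0.0944211.
Order-4 term: −1/1209600 · (-1.70996e-05 − (-0.00400091)) = -3.29350e-09.

S_4 ≈ 0.0944211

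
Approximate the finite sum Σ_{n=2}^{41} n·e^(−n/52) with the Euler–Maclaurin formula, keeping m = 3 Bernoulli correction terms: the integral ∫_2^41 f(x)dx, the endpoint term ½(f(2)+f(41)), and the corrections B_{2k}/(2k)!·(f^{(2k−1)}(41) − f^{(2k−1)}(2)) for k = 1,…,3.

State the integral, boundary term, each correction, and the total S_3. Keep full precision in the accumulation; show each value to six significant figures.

∫_2^41 x·e^(−x/52) dx evaluates to 503.878.
½[f(2) + f(41)] = ½[1.92454 + 18.6363] = 10.2804.
So far: 514.158.
k=1: B_{2}/(2)! × [f^{(1)}(41) − f^{(1)}(2)] = 1/12 × (0.0961534 − 0.925258) = -0.0690921.
Running total after k=1: 514.089.
k=2: B_{4}/(4)! × [f^{(3)}(41) − f^{(3)}(2)] = −1/720 × (0.000371761 − 0.00105392) = 9.47442e-07.
Running total after k=2: 514.089.
k=3: B_{6}/(6)! × [f^{(5)}(41) − f^{(5)}(2)] = 1/30240 × (2.61820e-07 − 6.52979e-07) = -1.29352e-11.

S_3 ≈ 514.089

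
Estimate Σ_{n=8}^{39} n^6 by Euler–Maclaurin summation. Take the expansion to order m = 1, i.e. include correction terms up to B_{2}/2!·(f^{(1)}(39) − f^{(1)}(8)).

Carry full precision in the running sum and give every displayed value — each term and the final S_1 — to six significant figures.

∫_8^39 x^6 dx evaluates to 1.96041e+10.
Endpoint term: (f(8) + f(39))/2 = (262144 + 3.51874e+09)/2 = 1.75950e+09.
So far: 2.13636e+10.
Order-1 term: 1/12 · (5.41345e+08 − 196608) = 4.50957e+07.

S_1 ≈ 2.14087e+10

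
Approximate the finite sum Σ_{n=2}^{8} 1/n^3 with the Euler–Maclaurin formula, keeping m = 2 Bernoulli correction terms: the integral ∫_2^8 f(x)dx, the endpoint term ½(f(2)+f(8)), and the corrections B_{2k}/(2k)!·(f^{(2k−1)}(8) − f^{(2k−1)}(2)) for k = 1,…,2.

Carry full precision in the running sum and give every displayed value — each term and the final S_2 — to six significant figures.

The integral term ∫_2^8 1/x^3 dx = 0.117188.
Boundary: ½(f(2) + f(8)) = ½(0.125000 + 0.00195312) = 0.0634766.
Running total after boundary: 0.180664.
Correction k=1: B_{2}/2! · (f^{(1)}(8) − f^{(1)}(2)) = 1/12 · (-0.000732422 − (-0.187500)) = 0.0155640.
After k=1: 0.196228.
Correction k=2: B_{4}/4! · (f^{(3)}(8) − f^{(3)}(2)) = −1/720 · (-0.000228882 − (-0.937500)) = -0.00130177.

S_2 ≈ 0.194926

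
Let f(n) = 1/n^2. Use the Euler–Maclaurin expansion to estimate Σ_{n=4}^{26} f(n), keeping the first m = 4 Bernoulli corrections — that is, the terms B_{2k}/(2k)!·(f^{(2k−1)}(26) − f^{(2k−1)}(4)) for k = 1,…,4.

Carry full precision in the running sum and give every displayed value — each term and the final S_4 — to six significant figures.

S_4 ≈ 0.246092

Integral: ∫_4^26 1/x^2 dx = 0.211538.
Boundary: ½(f(4) + f(26)) = ½(0.0625000 + 0.00147929) = 0.0319896.
Integral + boundary = 0.243528.
k=1: B_{2}/(2)! × [f^{(1)}(26) − f^{(1)}(4)] = 1/12 × (-0.000113792 − (-0.0312500)) = 0.00259468.
Partial sum through k=1: 0.246123.
k=2: B_{4}/(4)! × [f^{(3)}(26) − f^{(3)}(4)] = −1/720 × (-2.01997e-06 − (-0.0234375)) = -3.25493e-05.
Partial sum through k=2: 0.246090.
k=3: B_{6}/(6)! × [f^{(5)}(26) − f^{(5)}(4)] = 1/30240 × (-8.96436e-08 − (-0.0439453)) = 1.45322e-06.
Partial sum through k=3: 0.246092.
k=4: B_{8}/(8)! × [f^{(7)}(26) − f^{(7)}(4)] = −1/1209600 × (-7.42609e-09 − (-0.153809)) = -1.27157e-07.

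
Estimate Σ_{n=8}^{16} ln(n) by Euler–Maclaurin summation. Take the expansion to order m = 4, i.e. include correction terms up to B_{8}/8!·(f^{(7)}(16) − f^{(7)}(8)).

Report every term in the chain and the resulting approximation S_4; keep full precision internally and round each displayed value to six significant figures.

∫_8^16 ln(x) dx evaluates to 19.7259.
Endpoint term: (f(8) + f(16))/2 = (2.07944 + 2.77259)/2 = 2.42602.
Running total after boundary: 22.1519.
Order-1 term: 1/12 · (0.0625000 − 0.125000) = -0.00520833.
After k=1: 22.1467.
Order-2 term: −1/720 · (0.000488281 − 0.00390625) = 4.74718e-06.
After k=2: 22.1467.
Order-3 term: 1/30240 · (2.28882e-05 − 0.000732422) = -2.34634e-08.
After k=3: 22.1467.
Order-4 term: −1/1209600 · (2.68221e-06 − 0.000343323) = 2.81614e-10.

S_4 ≈ 22.1467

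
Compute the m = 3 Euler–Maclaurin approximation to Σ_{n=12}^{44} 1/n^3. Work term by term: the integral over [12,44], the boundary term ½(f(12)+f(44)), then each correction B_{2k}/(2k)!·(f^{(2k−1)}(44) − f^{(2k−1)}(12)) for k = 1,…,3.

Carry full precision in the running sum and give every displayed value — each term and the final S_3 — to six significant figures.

S_3 ≈ 0.00352114

∫_12^44 1/x^3 dx evaluates to 0.00321396.
½[f(12) + f(44)] = ½[0.000578704 + 1.17393e-05] = 0.000295221.
Running total after boundary: 0.00350918.
Order-1 term: 1/12 · (-8.00406e-07 − (-0.000144676)) = 1.19896e-05.
After k=1: 0.00352117.
Order-2 term: −1/720 · (-8.26866e-09 − (-2.00939e-05)) = -2.78967e-08.
After k=2: 0.00352114.
Order-3 term: 1/30240 · (-1.79382e-10 − (-5.86071e-06)) = 1.93801e-10.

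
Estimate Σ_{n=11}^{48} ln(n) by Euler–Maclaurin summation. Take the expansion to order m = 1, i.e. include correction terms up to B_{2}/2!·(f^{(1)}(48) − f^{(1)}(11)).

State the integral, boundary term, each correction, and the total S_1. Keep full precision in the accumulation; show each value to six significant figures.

S_1 ≈ 125.570

Integral: ∫_11^48 ln(x) dx = 122.441.
½[f(11) + f(48)] = ½[2.39790 + 3.87120] = 3.13455.
Running total after boundary: 125.575.
k=1: B_{2}/(2)! × [f^{(1)}(48) − f^{(1)}(11)] = 1/12 × (0.0208333 − 0.0909091) = -0.00583965.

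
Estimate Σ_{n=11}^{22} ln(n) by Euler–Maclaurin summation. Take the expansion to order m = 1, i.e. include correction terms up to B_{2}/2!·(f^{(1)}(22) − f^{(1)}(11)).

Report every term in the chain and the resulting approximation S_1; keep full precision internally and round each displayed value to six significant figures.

∫_11^22 ln(x) dx evaluates to 30.6261.
Boundary: ½(f(11) + f(22)) = ½(2.39790 + 3.09104) = 2.74447.
Running total after boundary: 33.3706.
Order-1 term: 1/12 · (0.0454545 − 0.0909091) = -0.00378788.

S_1 ≈ 33.3668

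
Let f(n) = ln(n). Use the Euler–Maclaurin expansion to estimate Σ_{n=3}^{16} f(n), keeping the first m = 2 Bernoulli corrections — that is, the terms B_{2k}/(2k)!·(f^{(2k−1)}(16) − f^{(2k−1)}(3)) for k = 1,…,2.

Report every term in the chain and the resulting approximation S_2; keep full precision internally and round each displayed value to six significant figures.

S_2 ≈ 29.9787

∫_3^16 ln(x) dx evaluates to 28.0656.
Endpoint term: (f(3) + f(16))/2 = (1.09861 + 2.77259)/2 = 1.93560.
Integral + boundary = 30.0012.
k=1: B_{2}/(2)! × [f^{(1)}(16) − f^{(1)}(3)] = 1/12 × (0.0625000 − 0.333333) = -0.0225694.
After k=1: 29.9786.
k=2: B_{4}/(4)! × [f^{(3)}(16) − f^{(3)}(3)] = −1/720 × (0.000488281 − 0.0740741) = 0.000102202.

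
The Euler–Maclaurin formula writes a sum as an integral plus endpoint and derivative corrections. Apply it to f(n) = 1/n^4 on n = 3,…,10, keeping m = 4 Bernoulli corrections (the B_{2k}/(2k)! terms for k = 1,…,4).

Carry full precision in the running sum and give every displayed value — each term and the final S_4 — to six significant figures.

Integral: ∫_3^10 1/x^4 dx = 0.0120123.
Boundary: ½(f(3) + f(10)) = ½(0.0123457 + 0.000100000) = 0.00622284.
Integral + boundary = 0.0182352.
k=1: B_{2}/(2)! × [f^{(1)}(10) − f^{(1)}(3)] = 1/12 × (-4.00000e-05 − (-0.0164609)) = 0.00136841.
Partial sum through k=1: 0.0196036.
k=2: B_{4}/(4)! × [f^{(3)}(10) − f^{(3)}(3)] = −1/720 × (-1.20000e-05 − (-0.0548697)) = -7.61912e-05.
Partial sum through k=2: 0.0195274.
k=3: B_{6}/(6)! × [f^{(5)}(10) − f^{(5)}(3)] = 1/30240 × (-6.72000e-06 − (-0.341411)) = 1.12898e-05.
Partial sum through k=3: 0.0195387.
k=4: B_{8}/(8)! × [f^{(7)}(10) − f^{(7)}(3)] = −1/1209600 × (-6.04800e-06 − (-3.41411)) = -2.82251e-06.

S_4 ≈ 0.0195359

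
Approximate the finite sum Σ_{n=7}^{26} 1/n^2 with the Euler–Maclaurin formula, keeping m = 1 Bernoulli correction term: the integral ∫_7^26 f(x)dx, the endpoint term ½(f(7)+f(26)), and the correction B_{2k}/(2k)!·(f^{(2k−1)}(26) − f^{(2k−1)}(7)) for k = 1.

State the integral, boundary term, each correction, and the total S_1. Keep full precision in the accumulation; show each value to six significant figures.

S_1 ≈ 0.115816

∫_7^26 1/x^2 dx evaluates to 0.104396.
Endpoint term: (f(7) + f(26))/2 = (0.0204082 + 0.00147929)/2 = 0.0109437.
So far: 0.115339.
k=1: B_{2}/(2)! × [f^{(1)}(26) − f^{(1)}(7)] = 1/12 × (-0.000113792 − (-0.00583090)) = 0.000476426.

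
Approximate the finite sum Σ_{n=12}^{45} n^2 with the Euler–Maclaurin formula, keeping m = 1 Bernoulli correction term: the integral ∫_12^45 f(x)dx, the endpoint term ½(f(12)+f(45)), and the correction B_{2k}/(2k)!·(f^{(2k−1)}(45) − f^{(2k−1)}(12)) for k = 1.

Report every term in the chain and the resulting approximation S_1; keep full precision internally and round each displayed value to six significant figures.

The integral term ∫_12^45 x^2 dx = 29799.0.
Endpoint term: (f(12) + f(45))/2 = (144.000 + 2025.00)/2 = 1084.50.
So far: 30883.5.
Order-1 term: 1/12 · (90.0000 − 24.0000) = 5.50000.

S_1 ≈ 30889.0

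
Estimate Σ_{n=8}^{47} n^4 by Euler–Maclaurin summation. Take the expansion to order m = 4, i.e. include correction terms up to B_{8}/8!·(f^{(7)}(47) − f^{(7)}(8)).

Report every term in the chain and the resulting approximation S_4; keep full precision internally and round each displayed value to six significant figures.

S_4 ≈ 4.83388e+07

∫_8^47 x^4 dx evaluates to 4.58624e+07.
Boundary: ½(f(8) + f(47)) = ½(4096.00 + 4.87968e+06) = 2.44189e+06.
Running total after boundary: 4.83043e+07.
k=1: B_{2}/(2)! × [f^{(1)}(47) − f^{(1)}(8)] = 1/12 × (415292 − 2048.00) = 34437.0.
Partial sum through k=1: 4.83388e+07.
k=2: B_{4}/(4)! × [f^{(3)}(47) − f^{(3)}(8)] = −1/720 × (1128.00 − 192.000) = -1.30000.
Partial sum through k=2: 4.83388e+07.
k=3: B_{6}/(6)! × [f^{(5)}(47) − f^{(5)}(8)] = 1/30240 × (0.00000 − 0.00000) = 0.00000.
Partial sum through k=3: 4.83388e+07.
k=4: B_{8}/(8)! × [f^{(7)}(47) − f^{(7)}(8)] = −1/1209600 × (0.00000 − 0.00000) = 0.00000.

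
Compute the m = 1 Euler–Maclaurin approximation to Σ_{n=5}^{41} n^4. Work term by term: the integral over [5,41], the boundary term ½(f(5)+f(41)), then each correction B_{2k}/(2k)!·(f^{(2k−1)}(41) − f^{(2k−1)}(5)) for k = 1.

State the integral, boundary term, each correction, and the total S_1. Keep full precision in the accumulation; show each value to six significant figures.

S_1 ≈ 2.46067e+07

Integral: ∫_5^41 x^4 dx = 2.31706e+07.
½[f(5) + f(41)] = ½[625.000 + 2.82576e+06] = 1.41319e+06.
Integral + boundary = 2.45838e+07.
Correction k=1: B_{2}/2! · (f^{(1)}(41) − f^{(1)}(5)) = 1/12 · (275684 − 500.000) = 22932.0.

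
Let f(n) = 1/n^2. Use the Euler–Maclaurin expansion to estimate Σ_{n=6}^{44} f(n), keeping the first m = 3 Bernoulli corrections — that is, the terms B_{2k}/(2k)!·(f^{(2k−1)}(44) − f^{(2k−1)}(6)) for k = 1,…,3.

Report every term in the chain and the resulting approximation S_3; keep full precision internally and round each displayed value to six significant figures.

∫_6^44 1/x^2 dx evaluates to 0.143939.
½[f(6) + f(44)] = ½[0.0277778 + 0.000516529] = 0.0141472.
So far: 0.158087.
k=1: B_{2}/(2)! × [f^{(1)}(44) − f^{(1)}(6)] = 1/12 × (-2.34786e-05 − (-0.00925926)) = 0.000769648.
After k=1: 0.158856.
k=2: B_{4}/(4)! × [f^{(3)}(44) − f^{(3)}(6)] = −1/720 × (-1.45528e-07 − (-0.00308642)) = -4.28649e-06.
After k=2: 0.158852.
k=3: B_{6}/(6)! × [f^{(5)}(44) − f^{(5)}(6)] = 1/30240 × (-2.25509e-09 − (-0.00257202)) = 8.50534e-08.

S_3 ≈ 0.158852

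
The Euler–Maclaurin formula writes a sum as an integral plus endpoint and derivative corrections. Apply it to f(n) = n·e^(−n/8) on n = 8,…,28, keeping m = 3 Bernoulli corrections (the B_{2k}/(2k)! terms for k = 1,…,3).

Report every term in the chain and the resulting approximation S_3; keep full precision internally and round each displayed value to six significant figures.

S_3 ≈ 40.2797

Integral: ∫_8^28 x·e^(−x/8) dx = 38.3917.
Endpoint term: (f(8) + f(28))/2 = (2.94304 + 0.845527)/2 = 1.89428.
Running total after boundary: 40.2860.
Correction k=1: B_{2}/2! · (f^{(1)}(28) − f^{(1)}(8)) = 1/12 · (-0.0754935 − 0.00000) = -0.00629112.
After k=1: 40.2797.
Correction k=2: B_{4}/4! · (f^{(3)}(28) − f^{(3)}(8)) = −1/720 · (-0.000235917 − 0.0114962) = 1.62947e-05.
After k=2: 40.2797.
Correction k=3: B_{6}/6! · (f^{(5)}(28) − f^{(5)}(8)) = 1/30240 · (1.10586e-05 − 0.000359257) = -1.15145e-08.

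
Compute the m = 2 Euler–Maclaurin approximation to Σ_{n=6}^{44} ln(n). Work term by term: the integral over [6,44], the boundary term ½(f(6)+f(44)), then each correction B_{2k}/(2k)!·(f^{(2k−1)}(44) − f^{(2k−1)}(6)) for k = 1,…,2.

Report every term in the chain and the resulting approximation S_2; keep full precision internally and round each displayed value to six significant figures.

S_2 ≈ 120.530

Integral: ∫_6^44 ln(x) dx = 117.754.
Boundary: ½(f(6) + f(44)) = ½(1.79176 + 3.78419) = 2.78797.
Integral + boundary = 120.542.
k=1: B_{2}/(2)! × [f^{(1)}(44) − f^{(1)}(6)] = 1/12 × (0.0227273 − 0.166667) = -0.0119949.
After k=1: 120.530.
k=2: B_{4}/(4)! × [f^{(3)}(44) − f^{(3)}(6)] = −1/720 × (2.34786e-05 − 0.00925926) = 1.28275e-05.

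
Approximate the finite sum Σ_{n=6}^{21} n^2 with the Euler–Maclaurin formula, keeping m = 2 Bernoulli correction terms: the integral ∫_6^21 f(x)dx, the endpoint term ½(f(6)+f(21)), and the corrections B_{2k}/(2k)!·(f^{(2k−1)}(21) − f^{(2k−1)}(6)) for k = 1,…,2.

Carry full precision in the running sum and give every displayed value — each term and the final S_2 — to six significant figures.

S_2 ≈ 3256.00

Integral: ∫_6^21 x^2 dx = 3015.00.
Endpoint term: (f(6) + f(21))/2 = (36.0000 + 441.000)/2 = 238.500.
Running total after boundary: 3253.50.
Order-1 term: 1/12 · (42.0000 − 12.0000) = 2.50000.
Running total after k=1: 3256.00.
Order-2 term: −1/720 · (0.00000 − 0.00000) = 0.00000.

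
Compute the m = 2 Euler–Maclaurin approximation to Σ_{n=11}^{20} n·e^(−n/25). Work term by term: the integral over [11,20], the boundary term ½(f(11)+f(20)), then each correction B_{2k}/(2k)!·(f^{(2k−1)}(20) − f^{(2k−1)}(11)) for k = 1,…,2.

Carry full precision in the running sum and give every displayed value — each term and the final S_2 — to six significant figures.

The integral term ∫_11^20 x·e^(−x/25) dx = 74.1377.
Endpoint term: (f(11) + f(20))/2 = (7.08440 + 8.98658)/2 = 8.03549.
Running total after boundary: 82.1732.
Order-1 term: 1/12 · (0.0898658 − 0.360660) = -0.0225662.
Partial sum through k=1: 82.1506.
Order-2 term: −1/720 · (0.00158164 − 0.00263797) = 1.46713e-06.

S_2 ≈ 82.1506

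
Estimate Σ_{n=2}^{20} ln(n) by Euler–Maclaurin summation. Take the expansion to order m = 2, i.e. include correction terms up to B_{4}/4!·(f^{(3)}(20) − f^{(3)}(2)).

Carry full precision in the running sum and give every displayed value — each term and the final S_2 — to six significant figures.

S_2 ≈ 42.3356

Integral: ∫_2^20 ln(x) dx = 40.5284.
Endpoint term: (f(2) + f(20))/2 = (0.693147 + 2.99573)/2 = 1.84444.
So far: 42.3728.
k=1: B_{2}/(2)! × [f^{(1)}(20) − f^{(1)}(2)] = 1/12 × (0.0500000 − 0.500000) = -0.0375000.
Running total after k=1: 42.3353.
k=2: B_{4}/(4)! × [f^{(3)}(20) − f^{(3)}(2)] = −1/720 × (0.000250000 − 0.250000) = 0.000346875.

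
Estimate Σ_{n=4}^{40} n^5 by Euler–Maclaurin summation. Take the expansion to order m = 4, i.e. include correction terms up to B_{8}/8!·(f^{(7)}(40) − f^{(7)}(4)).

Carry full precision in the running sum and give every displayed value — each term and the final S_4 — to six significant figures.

S_4 ≈ 7.34933e+08

The integral term ∫_4^40 x^5 dx = 6.82666e+08.
Boundary: ½(f(4) + f(40)) = ½(1024.00 + 1.02400e+08) = 5.12005e+07.
Integral + boundary = 7.33866e+08.
Correction k=1: B_{2}/2! · (f^{(1)}(40) − f^{(1)}(4)) = 1/12 · (1.28000e+07 − 1280.00) = 1.06656e+06.
Partial sum through k=1: 7.34933e+08.
Correction k=2: B_{4}/4! · (f^{(3)}(40) − f^{(3)}(4)) = −1/720 · (96000.0 − 960.000) = -132.000.
Partial sum through k=2: 7.34933e+08.
Correction k=3: B_{6}/6! · (f^{(5)}(40) − f^{(5)}(4)) = 1/30240 · (120.000 − 120.000) = 0.00000.
Partial sum through k=3: 7.34933e+08.
Correction k=4: B_{8}/8! · (f^{(7)}(40) − f^{(7)}(4)) = −1/1209600 · (0.00000 − 0.00000) = 0.00000.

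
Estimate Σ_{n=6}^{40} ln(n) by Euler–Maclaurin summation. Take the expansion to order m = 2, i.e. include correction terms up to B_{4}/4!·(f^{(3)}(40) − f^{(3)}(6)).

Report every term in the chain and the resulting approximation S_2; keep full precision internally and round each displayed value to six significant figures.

The integral term ∫_6^40 ln(x) dx = 102.805.
½[f(6) + f(40)] = ½[1.79176 + 3.68888] = 2.74032.
Integral + boundary = 105.545.
Order-1 term: 1/12 · (0.0250000 − 0.166667) = -0.0118056.
After k=1: 105.533.
Order-2 term: −1/720 · (3.12500e-05 − 0.00925926) = 1.28167e-05.

S_2 ≈ 105.533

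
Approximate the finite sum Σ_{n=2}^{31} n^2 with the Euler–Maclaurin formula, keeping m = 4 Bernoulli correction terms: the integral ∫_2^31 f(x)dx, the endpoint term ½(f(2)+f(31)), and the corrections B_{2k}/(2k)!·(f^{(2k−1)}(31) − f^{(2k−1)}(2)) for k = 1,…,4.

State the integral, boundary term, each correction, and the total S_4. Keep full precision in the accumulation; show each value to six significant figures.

S_4 ≈ 10415.0

∫_2^31 x^2 dx evaluates to 9927.67.
½[f(2) + f(31)] = ½[4.00000 + 961.000] = 482.500.
Integral + boundary = 10410.2.
Correction k=1: B_{2}/2! · (f^{(1)}(31) − f^{(1)}(2)) = 1/12 · (62.0000 − 4.00000) = 4.83333.
Running total after k=1: 10415.0.
Correction k=2: B_{4}/4! · (f^{(3)}(31) − f^{(3)}(2)) = −1/720 · (0.00000 − 0.00000) = 0.00000.
Running total after k=2: 10415.0.
Correction k=3: B_{6}/6! · (f^{(5)}(31) − f^{(5)}(2)) = 1/30240 · (0.00000 − 0.00000) = 0.00000.
Running total after k=3: 10415.0.
Correction k=4: B_{8}/8! · (f^{(7)}(31) − f^{(7)}(2)) = −1/1209600 · (0.00000 − 0.00000) = 0.00000.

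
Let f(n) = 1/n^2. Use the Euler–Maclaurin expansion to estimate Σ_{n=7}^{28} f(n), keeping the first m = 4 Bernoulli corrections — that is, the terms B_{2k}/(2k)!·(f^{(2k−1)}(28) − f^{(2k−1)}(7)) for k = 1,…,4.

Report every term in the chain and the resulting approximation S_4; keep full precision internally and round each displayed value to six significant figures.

Integral: ∫_7^28 1/x^2 dx = 0.107143.
Endpoint term: (f(7) + f(28))/2 = (0.0204082 + 0.00127551)/2 = 0.0108418.
So far: 0.117985.
k=1: B_{2}/(2)! × [f^{(1)}(28) − f^{(1)}(7)] = 1/12 × (-9.11079e-05 − (-0.00583090)) = 0.000478316.
Partial sum through k=1: 0.118463.
k=2: B_{4}/(4)! × [f^{(3)}(28) − f^{(3)}(7)] = −1/720 × (-1.39451e-06 − (-0.00142798)) = -1.98136e-06.
Partial sum through k=2: 0.118461.
k=3: B_{6}/(6)! × [f^{(5)}(28) − f^{(5)}(7)] = 1/30240 × (-5.33613e-08 − (-0.000874271)) = 2.89093e-08.
Partial sum through k=3: 0.118461.
k=4: B_{8}/(8)! × [f^{(7)}(28) − f^{(7)}(7)] = −1/1209600 × (-3.81152e-09 − (-0.000999167)) = -8.26028e-10.

S_4 ≈ 0.118461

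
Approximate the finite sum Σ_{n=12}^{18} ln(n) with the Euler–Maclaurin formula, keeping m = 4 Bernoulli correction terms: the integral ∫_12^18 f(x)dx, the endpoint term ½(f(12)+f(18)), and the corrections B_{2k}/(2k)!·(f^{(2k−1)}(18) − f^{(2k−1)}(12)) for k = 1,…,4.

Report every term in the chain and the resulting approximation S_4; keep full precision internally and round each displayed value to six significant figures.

∫_12^18 ln(x) dx evaluates to 16.2078.
Endpoint term: (f(12) + f(18))/2 = (2.48491 + 2.89037)/2 = 2.68764.
Running total after boundary: 18.8955.
Correction k=1: B_{2}/2! · (f^{(1)}(18) − f^{(1)}(12)) = 1/12 · (0.0555556 − 0.0833333) = -0.00231481.
After k=1: 18.8931.
Correction k=2: B_{4}/4! · (f^{(3)}(18) − f^{(3)}(12)) = −1/720 · (0.000342936 − 0.00115741) = 1.13121e-06.
After k=2: 18.8931.
Correction k=3: B_{6}/6! · (f^{(5)}(18) − f^{(5)}(12)) = 1/30240 · (1.27013e-05 − 9.64506e-05) = -2.76949e-09.
After k=3: 18.8931.
Correction k=4: B_{8}/8! · (f^{(7)}(18) − f^{(7)}(12)) = −1/1209600 · (1.17605e-06 − 2.00939e-05) = 1.56397e-11.

S_4 ≈ 18.8931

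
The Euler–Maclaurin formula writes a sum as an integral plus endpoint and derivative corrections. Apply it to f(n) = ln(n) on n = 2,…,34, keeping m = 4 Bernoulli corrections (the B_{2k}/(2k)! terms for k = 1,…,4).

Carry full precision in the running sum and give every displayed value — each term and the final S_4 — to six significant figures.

Integral: ∫_2^34 ln(x) dx = 86.5100.
Boundary: ½(f(2) + f(34)) = ½(0.693147 + 3.52636) = 2.10975.
Integral + boundary = 88.6197.
k=1: B_{2}/(2)! × [f^{(1)}(34) − f^{(1)}(2)] = 1/12 × (0.0294118 − 0.500000) = -0.0392157.
Partial sum through k=1: 88.5805.
k=2: B_{4}/(4)! × [f^{(3)}(34) − f^{(3)}(2)] = −1/720 × (5.08854e-05 − 0.250000) = 0.000347152.
Partial sum through k=2: 88.5808.
k=3: B_{6}/(6)! × [f^{(5)}(34) − f^{(5)}(2)] = 1/30240 × (5.28222e-07 − 0.750000) = -2.48016e-05.
Partial sum through k=3: 88.5808.
k=4: B_{8}/(8)! × [f^{(7)}(34) − f^{(7)}(2)] = −1/1209600 × (1.37082e-08 − 5.62500) = 4.65030e-06.

S_4 ≈ 88.5808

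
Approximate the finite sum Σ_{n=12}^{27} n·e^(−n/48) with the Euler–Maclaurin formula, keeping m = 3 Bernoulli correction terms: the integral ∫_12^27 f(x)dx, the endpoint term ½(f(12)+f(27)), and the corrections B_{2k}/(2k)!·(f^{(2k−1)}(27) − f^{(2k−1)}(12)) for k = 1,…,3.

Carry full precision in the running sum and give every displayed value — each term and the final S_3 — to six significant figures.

S_3 ≈ 204.065

∫_12^27 x·e^(−x/48) dx evaluates to 191.728.
Endpoint term: (f(12) + f(27))/2 = (9.34561 + 15.3841)/2 = 12.3649.
So far: 204.093.
Order-1 term: 1/12 · (0.249280 − 0.584101) = -0.0279017.
Running total after k=1: 204.065.
Order-2 term: −1/720 · (0.000602798 − 0.000929558) = 4.53834e-07.
Running total after k=2: 204.065.
Order-3 term: 1/30240 · (4.76302e-07 − 6.96875e-07) = -7.29408e-12.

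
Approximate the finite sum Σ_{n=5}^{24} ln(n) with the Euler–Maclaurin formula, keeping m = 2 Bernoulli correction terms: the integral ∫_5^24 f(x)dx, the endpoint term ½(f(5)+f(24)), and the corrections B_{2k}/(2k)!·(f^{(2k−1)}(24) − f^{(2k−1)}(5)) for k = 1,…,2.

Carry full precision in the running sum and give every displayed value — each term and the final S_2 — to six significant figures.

The integral term ∫_5^24 ln(x) dx = 49.2261.
Boundary: ½(f(5) + f(24)) = ½(1.60944 + 3.17805) = 2.39375.
So far: 51.6198.
Order-1 term: 1/12 · (0.0416667 − 0.200000) = -0.0131944.
Partial sum through k=1: 51.6067.
Order-2 term: −1/720 · (0.000144676 − 0.0160000) = 2.20213e-05.

S_2 ≈ 51.6067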